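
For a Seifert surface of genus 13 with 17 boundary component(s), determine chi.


chi = 2 - 2g - b
= 2 - 2*13 - 17
= 2 - 26 - 17 = -41

-41


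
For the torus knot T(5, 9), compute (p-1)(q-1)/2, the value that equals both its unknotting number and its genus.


For a torus knot T(p,q), both the unknotting number and genus equal (p-1)(q-1)/2.
= (5-1)(9-1)/2
= 4*8/2
= 32/2 = 16

16


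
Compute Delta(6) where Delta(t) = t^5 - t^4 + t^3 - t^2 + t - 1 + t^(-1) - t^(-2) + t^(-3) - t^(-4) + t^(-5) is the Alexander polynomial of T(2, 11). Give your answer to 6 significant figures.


Substituting t = 6 into Delta(t) = t^5 - t^4 + t^3 - t^2 + t - 1 + t^(-1) - t^(-2) + t^(-3) - t^(-4) + t^(-5):
Term values: (7776) + (-1296) + (216) + (-36) + (6) + (-1) + (0.166667) + (-0.0277778) + (0.00462963) + (-0.000771605) + (0.000128601)
Sum = 6665.142876
Rounded to 6 significant figures: 6665.14

6665.14


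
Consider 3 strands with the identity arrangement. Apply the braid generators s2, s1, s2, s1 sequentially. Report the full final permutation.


Starting with identity [1, 2, 3].
Apply generators in sequence:
  After s2: [1, 3, 2]
  After s1: [3, 1, 2]
  After s2: [3, 2, 1]
  After s1: [2, 3, 1]
Final permutation: [2, 3, 1]

[2, 3, 1]


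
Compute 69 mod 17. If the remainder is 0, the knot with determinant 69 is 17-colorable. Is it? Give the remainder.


Step 1: A knot is p-colorable if and only if p divides its determinant.
Step 2: Compute 69 mod 17.
69 = 4 * 17 + 1
Step 3: 69 mod 17 = 1
Step 4: The knot is 17-colorable: no

1


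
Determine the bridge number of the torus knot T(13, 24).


The bridge number of T(p,q) is min(p,q).
min(13, 24) = 13

13


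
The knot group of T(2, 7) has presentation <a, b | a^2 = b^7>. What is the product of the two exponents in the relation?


The relation is a^2 = b^7.
Product of exponents = 2 * 7
= 14

14


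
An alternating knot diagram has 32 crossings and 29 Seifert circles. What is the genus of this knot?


For alternating knots, g = (c - s + 1)/2.
= (32 - 29 + 1)/2
= 4/2 = 2

2


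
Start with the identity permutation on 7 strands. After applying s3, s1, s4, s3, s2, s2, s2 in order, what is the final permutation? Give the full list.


Starting with identity [1, 2, 3, 4, 5, 6, 7].
Apply generators in sequence:
  After s3: [1, 2, 4, 3, 5, 6, 7]
  After s1: [2, 1, 4, 3, 5, 6, 7]
  After s4: [2, 1, 4, 5, 3, 6, 7]
  After s3: [2, 1, 5, 4, 3, 6, 7]
  After s2: [2, 5, 1, 4, 3, 6, 7]
  After s2: [2, 1, 5, 4, 3, 6, 7]
  After s2: [2, 5, 1, 4, 3, 6, 7]
Final permutation: [2, 5, 1, 4, 3, 6, 7]

[2, 5, 1, 4, 3, 6, 7]


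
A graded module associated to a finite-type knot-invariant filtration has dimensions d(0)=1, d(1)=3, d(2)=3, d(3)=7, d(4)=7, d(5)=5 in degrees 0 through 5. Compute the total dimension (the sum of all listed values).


Total dimension = d(0) + d(1) + ... + d(5)
= 1 + 3 + 3 + 7 + 7 + 5
= 26

26


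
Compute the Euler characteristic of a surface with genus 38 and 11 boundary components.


chi = 2 - 2g - b
= 2 - 2*38 - 11
= 2 - 76 - 11 = -85

-85


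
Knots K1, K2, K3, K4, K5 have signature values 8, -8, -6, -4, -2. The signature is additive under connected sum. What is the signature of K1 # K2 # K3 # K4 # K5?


The signature is additive under connected sum.
signature(K1 # K2 # K3 # K4 # K5) = (8) + (-8) + (-6) + (-4) + (-2)
= -12

-12


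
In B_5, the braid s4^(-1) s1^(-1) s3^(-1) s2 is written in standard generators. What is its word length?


The word length counts the number of generators (including inverses).
Listing each generator: s4^(-1), s1^(-1), s3^(-1), s2
There are 4 generators in this braid word.

4


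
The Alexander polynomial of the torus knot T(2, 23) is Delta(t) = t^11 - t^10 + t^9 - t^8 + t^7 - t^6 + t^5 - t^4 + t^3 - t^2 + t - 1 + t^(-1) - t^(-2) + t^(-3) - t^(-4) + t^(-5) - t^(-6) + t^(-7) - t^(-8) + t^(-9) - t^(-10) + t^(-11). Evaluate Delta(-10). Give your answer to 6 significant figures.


Substituting t = -10 into Delta(t) = t^11 - t^10 + t^9 - t^8 + t^7 - t^6 + t^5 - t^4 + t^3 - t^2 + t - 1 + t^(-1) - t^(-2) + t^(-3) - t^(-4) + t^(-5) - t^(-6) + t^(-7) - t^(-8) + t^(-9) - t^(-10) + t^(-11):
Term values: (-100000000000) + (-10000000000) + (-1000000000) + (-100000000) + (-10000000) + (-1000000) + (-100000) + (-10000) + (-1000) + (-100) + (-10) + (-1) + (-0.1) + (-0.01) + (-0.001) + (-0.0001) + (-1e-05) + (-1e-06) + (-1e-07) + (-1e-08) + (-1e-09) + (-1e-10) + (-1e-11)
Sum = -1.111111111e+11
Rounded to 6 significant figures: -1.11111e+11

-1.11111e+11


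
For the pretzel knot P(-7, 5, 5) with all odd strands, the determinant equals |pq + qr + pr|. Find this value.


Step 1: Compute pq + qr + pr.
pq = (-7)*5 = -35
qr = 5*5 = 25
pr = (-7)*5 = -35
pq + qr + pr = -35 + 25 + (-35) = -45
Step 2: Take absolute value.
det(P(-7,5,5)) = |-45| = 45

45


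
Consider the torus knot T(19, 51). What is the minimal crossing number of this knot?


For a torus knot T(p, q) with gcd(p,q)=1,
the crossing number is min(p*(q-1), q*(p-1)).
p*(q-1) = 19*50 = 950
q*(p-1) = 51*18 = 918
min(950, 918) = 918

918


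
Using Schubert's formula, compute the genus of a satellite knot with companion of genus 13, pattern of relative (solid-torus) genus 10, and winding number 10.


Schubert: g(satellite) = g_rel(pattern) + |winding| * g(companion),
where g_rel(pattern) is the genus of the pattern relative to the solid torus.
= 10 + 10 * 13
= 10 + 130 = 140

140


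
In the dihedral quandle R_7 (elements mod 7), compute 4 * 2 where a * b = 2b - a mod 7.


4 * 2 = 2*2 - 4 mod 7
= 4 - 4 mod 7
= 0 mod 7 = 0

0


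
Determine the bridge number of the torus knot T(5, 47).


The bridge number of T(p,q) is min(p,q).
min(5, 47) = 5

5


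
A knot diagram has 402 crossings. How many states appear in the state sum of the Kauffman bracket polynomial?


Each crossing contributes 2 choices (A-smoothing or B-smoothing).
Total states = 2^402 = 10328999512347634358623676688012047497318823171316894051322637426162590488067364778518581413120551325743612687890989973504

10328999512347634358623676688012047497318823171316894051322637426162590488067364778518581413120551325743612687890989973504


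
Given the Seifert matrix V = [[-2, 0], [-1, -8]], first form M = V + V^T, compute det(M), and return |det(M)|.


Step 1: Form V + V^T where V = [[-2, 0], [-1, -8]]
  V^T = [[-2, -1], [0, -8]]
  V + V^T = [[-4, -1], [-1, -16]]
Step 2: det(V + V^T) = (-4)*(-16) - (-1)*(-1)
  = 64 - 1 = 63
Step 3: Knot determinant = |det(V + V^T)| = |63| = 63

63


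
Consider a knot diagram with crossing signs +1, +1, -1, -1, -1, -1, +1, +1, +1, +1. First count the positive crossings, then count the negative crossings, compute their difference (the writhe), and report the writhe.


Step 1: Count positive crossings (+1).
Positive crossings: 6
Step 2: Count negative crossings (-1).
Negative crossings: 4
Step 3: Writhe = (positive) - (negative)
w = 6 - 4 = 2
Step 4: |w| = 2, and w is positive

2


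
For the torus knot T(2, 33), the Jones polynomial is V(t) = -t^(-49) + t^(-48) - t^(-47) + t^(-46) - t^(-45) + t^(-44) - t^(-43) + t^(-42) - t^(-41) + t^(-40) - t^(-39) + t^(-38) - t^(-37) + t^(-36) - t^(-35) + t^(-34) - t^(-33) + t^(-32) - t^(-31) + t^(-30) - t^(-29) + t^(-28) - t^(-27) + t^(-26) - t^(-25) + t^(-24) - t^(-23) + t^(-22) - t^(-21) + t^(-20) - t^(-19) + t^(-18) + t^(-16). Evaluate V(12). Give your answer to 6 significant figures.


Substituting t = 12 into V(t) = -t^(-49) + t^(-48) - t^(-47) + t^(-46) - t^(-45) + t^(-44) - t^(-43) + t^(-42) - t^(-41) + t^(-40) - t^(-39) + t^(-38) - t^(-37) + t^(-36) - t^(-35) + t^(-34) - t^(-33) + t^(-32) - t^(-31) + t^(-30) - t^(-29) + t^(-28) - t^(-27) + t^(-26) - t^(-25) + t^(-24) - t^(-23) + t^(-22) - t^(-21) + t^(-20) - t^(-19) + t^(-18) + t^(-16):
  (-)t^(-49) = -1.31862e-53
  (+)t^(-48) = 1.58234e-52
  (-)t^(-47) = -1.89881e-51
  (+)t^(-46) = 2.27857e-50
  (-)t^(-45) = -2.73429e-49
  (+)t^(-44) = 3.28114e-48
  (-)t^(-43) = -3.93737e-47
  (+)t^(-42) = 4.72485e-46
  (-)t^(-41) = -5.66982e-45
  (+)t^(-40) = 6.80378e-44
  (-)t^(-39) = -8.16453e-43
  (+)t^(-38) = 9.79744e-42
  (-)t^(-37) = -1.17569e-40
  (+)t^(-36) = 1.41083e-39
  (-)t^(-35) = -1.693e-38
  (+)t^(-34) = 2.0316e-37
  (-)t^(-33) = -2.43792e-36
  (+)t^(-32) = 2.9255e-35
  (-)t^(-31) = -3.5106e-34
  (+)t^(-30) = 4.21272e-33
  (-)t^(-29) = -5.05526e-32
  (+)t^(-28) = 6.06632e-31
  (-)t^(-27) = -7.27958e-30
  (+)t^(-26) = 8.7355e-29
  (-)t^(-25) = -1.04826e-27
  (+)t^(-24) = 1.25791e-26
  (-)t^(-23) = -1.50949e-25
  (+)t^(-22) = 1.81139e-24
  (-)t^(-21) = -2.17367e-23
  (+)t^(-20) = 2.60841e-22
  (-)t^(-19) = -3.13009e-21
  (+)t^(-18) = 3.7561e-20
  (+)t^(-16) = 5.40879e-18
Sum = (-1.31862e-53) + (1.58234e-52) + (-1.89881e-51) + (2.27857e-50) + (-2.73429e-49) + (3.28114e-48) + (-3.93737e-47) + (4.72485e-46) + (-5.66982e-45) + (6.80378e-44) + (-8.16453e-43) + (9.79744e-42) + (-1.17569e-40) + (1.41083e-39) + (-1.693e-38) + (2.0316e-37) + (-2.43792e-36) + (2.9255e-35) + (-3.5106e-34) + (4.21272e-33) + (-5.05526e-32) + (6.06632e-31) + (-7.27958e-30) + (8.7355e-29) + (-1.04826e-27) + (1.25791e-26) + (-1.50949e-25) + (1.81139e-24) + (-2.17367e-23) + (2.60841e-22) + (-3.13009e-21) + (3.7561e-20) + (5.40879e-18)
= 5.443461019e-18
Rounded to 6 significant figures: 5.44346e-18

5.44346e-18


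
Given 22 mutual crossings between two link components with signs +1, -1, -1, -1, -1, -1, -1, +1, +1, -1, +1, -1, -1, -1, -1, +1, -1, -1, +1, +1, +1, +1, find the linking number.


Step 1: Count positive crossings: 9
Step 2: Count negative crossings: 13
Step 3: Sum of signs = 9 - 13 = -4
Step 4: Linking number = sum/2 = -4/2 = -2

-2


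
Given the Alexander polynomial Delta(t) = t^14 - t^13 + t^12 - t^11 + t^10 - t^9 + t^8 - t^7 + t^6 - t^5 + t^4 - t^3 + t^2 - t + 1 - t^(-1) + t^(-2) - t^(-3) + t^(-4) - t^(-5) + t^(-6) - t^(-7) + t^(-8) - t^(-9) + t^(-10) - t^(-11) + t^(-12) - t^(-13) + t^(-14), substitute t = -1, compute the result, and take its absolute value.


Step 1: The polynomial has 29 terms with alternating signs, exponents from 14 down to -14.
Step 2: Substitute t = -1. The i-th term has coefficient (-1)^i and exponent (m-i),
  so its value is (-1)^i * (-1)^(m-i) = (-1)^m = 1 for every i.
Step 3: All 29 terms equal 1, so Delta(-1) = 29 * (1) = 29
Step 4: |Delta(-1)| = 29

29


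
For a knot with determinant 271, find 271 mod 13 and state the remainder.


Step 1: A knot is p-colorable if and only if p divides its determinant.
Step 2: Compute 271 mod 13.
271 = 20 * 13 + 11
Step 3: 271 mod 13 = 11
Step 4: The knot is 13-colorable: no

11


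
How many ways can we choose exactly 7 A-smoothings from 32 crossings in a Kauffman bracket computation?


We choose which 7 of 32 crossings get A-smoothings.
C(32, 7) = 32! / (7! * 25!)
= 3365856

3365856


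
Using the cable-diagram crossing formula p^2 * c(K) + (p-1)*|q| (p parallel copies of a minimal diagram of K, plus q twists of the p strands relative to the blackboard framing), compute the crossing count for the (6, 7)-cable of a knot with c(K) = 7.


Step 1: Each of the c(K) crossings of the companion diagram becomes p*p = p^2 crossings among the p parallel strands, and each of the |q| twists s_1 s_2 ... s_(p-1) adds (p-1) crossings.
  Crossings = p^2 * c(K) + (p-1)*|q|
Step 2: = 6^2 * 7 + (6-1)*7
Step 3: = 36*7 + 5*7
Step 4: = 252 + 35 = 287

287


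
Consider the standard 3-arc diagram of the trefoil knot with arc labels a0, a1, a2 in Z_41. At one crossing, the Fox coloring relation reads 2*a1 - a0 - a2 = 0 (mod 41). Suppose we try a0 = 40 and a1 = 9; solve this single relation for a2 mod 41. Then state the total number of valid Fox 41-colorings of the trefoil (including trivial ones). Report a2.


Step 1: Apply the given crossing relation 2*a1 - a0 - a2 = 0 (mod 41).
  a2 = 2*a1 - a0 mod 41
  a2 = 2*9 - 40 mod 41
  a2 = 18 - 40 mod 41
  a2 = -22 mod 41 = 19
Step 2: The trefoil has determinant 3.
  Number of Fox p-colorings (p prime) is p^2 if p = 3, else p.
  Since 41 does not divide 3, only trivial (constant) colorings exist.
  (So the trial a0 = 40, a1 = 9 with a0 != a1 does NOT extend to a valid coloring of the whole trefoil: the other two crossing relations require 3*(a1 - a0) = 0 (mod 41), which fails.)
  Total colorings = 41
Step 3: a2 = 19, total Fox 41-colorings = 41

19


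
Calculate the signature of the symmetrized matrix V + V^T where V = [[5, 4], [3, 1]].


Step 1: V + V^T = [[10, 7], [7, 2]]
Step 2: trace = 12, det = -29
Step 3: Discriminant = 12^2 - 4*(-29) = 260
Step 4: Eigenvalues: 14.0623, -2.06226
Step 5: Signature = (# positive eigenvalues) - (# negative eigenvalues) = 0

0


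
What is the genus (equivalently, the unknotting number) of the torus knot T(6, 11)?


For a torus knot T(p,q), both the unknotting number and genus equal (p-1)(q-1)/2.
= (6-1)(11-1)/2
= 5*10/2
= 50/2 = 25

25


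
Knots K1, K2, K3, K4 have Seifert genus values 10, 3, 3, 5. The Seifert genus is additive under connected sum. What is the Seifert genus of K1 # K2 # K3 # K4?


The Seifert genus is additive under connected sum.
Seifert genus(K1 # K2 # K3 # K4) = (10) + (3) + (3) + (5)
= 21

21


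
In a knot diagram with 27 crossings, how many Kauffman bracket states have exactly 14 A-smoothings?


We choose which 14 of 27 crossings get A-smoothings.
C(27, 14) = 27! / (14! * 13!)
= 20058300

20058300


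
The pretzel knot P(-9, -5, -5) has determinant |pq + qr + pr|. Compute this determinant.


Step 1: Compute pq + qr + pr.
pq = (-9)*(-5) = 45
qr = (-5)*(-5) = 25
pr = (-9)*(-5) = 45
pq + qr + pr = 45 + 25 + 45 = 115
Step 2: Take absolute value.
det(P(-9,-5,-5)) = |115| = 115

115


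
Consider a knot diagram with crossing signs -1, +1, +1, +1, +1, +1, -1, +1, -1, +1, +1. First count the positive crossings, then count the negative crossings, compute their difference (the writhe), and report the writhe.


Step 1: Count positive crossings (+1).
Positive crossings: 8
Step 2: Count negative crossings (-1).
Negative crossings: 3
Step 3: Writhe = (positive) - (negative)
w = 8 - 3 = 5
Step 4: |w| = 5, and w is positive

5


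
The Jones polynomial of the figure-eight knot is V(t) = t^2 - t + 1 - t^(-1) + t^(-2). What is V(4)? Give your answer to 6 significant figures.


Substituting t = 4 into V(t) = t^2 - t + 1 - t^(-1) + t^(-2):
  (+)t^(2) = 16
  (-)t^(1) = -4
  (+)t^(0) = 1
  (-)t^(-1) = -0.25
  (+)t^(-2) = 0.0625
Sum = (16) + (-4) + (1) + (-0.25) + (0.0625)
= 12.8125
Rounded to 6 significant figures: 12.8125

12.8125


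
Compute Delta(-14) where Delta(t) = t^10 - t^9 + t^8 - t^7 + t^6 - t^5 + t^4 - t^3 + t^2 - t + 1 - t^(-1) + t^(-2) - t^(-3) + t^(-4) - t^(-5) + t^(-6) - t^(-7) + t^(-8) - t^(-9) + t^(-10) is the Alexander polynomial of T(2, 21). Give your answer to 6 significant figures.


Substituting t = -14 into Delta(t) = t^10 - t^9 + t^8 - t^7 + t^6 - t^5 + t^4 - t^3 + t^2 - t + 1 - t^(-1) + t^(-2) - t^(-3) + t^(-4) - t^(-5) + t^(-6) - t^(-7) + t^(-8) - t^(-9) + t^(-10):
Term values: (289254654976) + (20661046784) + (1475789056) + (105413504) + (7529536) + (537824) + (38416) + (2744) + (196) + (14) + (1) + (0.0714286) + (0.00510204) + (0.000364431) + (2.60308e-05) + (1.85934e-06) + (1.3281e-07) + (9.48645e-09) + (6.77604e-10) + (4.84003e-11) + (3.45716e-12)
Sum = 3.115050131e+11
Rounded to 6 significant figures: 3.11505e+11

3.11505e+11


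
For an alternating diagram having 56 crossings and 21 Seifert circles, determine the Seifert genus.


For alternating knots, g = (c - s + 1)/2.
= (56 - 21 + 1)/2
= 36/2 = 18

18


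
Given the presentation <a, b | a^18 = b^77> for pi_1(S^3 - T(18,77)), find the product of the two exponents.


The relation is a^18 = b^77.
Product of exponents = 18 * 77
= 1386

1386


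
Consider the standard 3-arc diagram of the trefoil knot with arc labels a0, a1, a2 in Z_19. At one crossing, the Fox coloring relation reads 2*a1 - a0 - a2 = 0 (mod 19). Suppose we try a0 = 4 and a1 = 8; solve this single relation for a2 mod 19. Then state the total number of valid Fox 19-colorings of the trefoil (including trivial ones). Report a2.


Step 1: Apply the given crossing relation 2*a1 - a0 - a2 = 0 (mod 19).
  a2 = 2*a1 - a0 mod 19
  a2 = 2*8 - 4 mod 19
  a2 = 16 - 4 mod 19
  a2 = 12 mod 19 = 12
Step 2: The trefoil has determinant 3.
  Number of Fox p-colorings (p prime) is p^2 if p = 3, else p.
  Since 19 does not divide 3, only trivial (constant) colorings exist.
  (So the trial a0 = 4, a1 = 8 with a0 != a1 does NOT extend to a valid coloring of the whole trefoil: the other two crossing relations require 3*(a1 - a0) = 0 (mod 19), which fails.)
  Total colorings = 19
Step 3: a2 = 12, total Fox 19-colorings = 19

12


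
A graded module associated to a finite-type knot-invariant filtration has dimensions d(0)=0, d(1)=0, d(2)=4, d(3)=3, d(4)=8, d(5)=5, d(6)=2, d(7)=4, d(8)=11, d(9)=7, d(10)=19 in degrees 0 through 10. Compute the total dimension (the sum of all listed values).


Total dimension = d(0) + d(1) + ... + d(10)
= 0 + 0 + 4 + 3 + 8 + 5 + 2 + 4 + 11 + 7 + 19
= 63

63


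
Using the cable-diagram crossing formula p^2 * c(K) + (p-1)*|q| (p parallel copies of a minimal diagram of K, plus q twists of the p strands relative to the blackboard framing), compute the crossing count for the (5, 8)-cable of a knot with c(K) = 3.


Step 1: Each of the c(K) crossings of the companion diagram becomes p*p = p^2 crossings among the p parallel strands, and each of the |q| twists s_1 s_2 ... s_(p-1) adds (p-1) crossings.
  Crossings = p^2 * c(K) + (p-1)*|q|
Step 2: = 5^2 * 3 + (5-1)*8
Step 3: = 25*3 + 4*8
Step 4: = 75 + 32 = 107

107


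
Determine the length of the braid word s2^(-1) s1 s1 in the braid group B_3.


The word length counts the number of generators (including inverses).
Listing each generator: s2^(-1), s1, s1
There are 3 generators in this braid word.

3


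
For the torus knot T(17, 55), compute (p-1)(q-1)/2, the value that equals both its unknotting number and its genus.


For a torus knot T(p,q), both the unknotting number and genus equal (p-1)(q-1)/2.
= (17-1)(55-1)/2
= 16*54/2
= 864/2 = 432

432


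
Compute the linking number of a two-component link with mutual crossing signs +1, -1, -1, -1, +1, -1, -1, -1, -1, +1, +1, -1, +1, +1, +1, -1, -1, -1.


Step 1: Count positive crossings: 7
Step 2: Count negative crossings: 11
Step 3: Sum of signs = 7 - 11 = -4
Step 4: Linking number = sum/2 = -4/2 = -2

-2


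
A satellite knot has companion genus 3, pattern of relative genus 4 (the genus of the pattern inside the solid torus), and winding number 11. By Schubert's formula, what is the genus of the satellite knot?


Schubert: g(satellite) = g_rel(pattern) + |winding| * g(companion),
where g_rel(pattern) is the genus of the pattern relative to the solid torus.
= 4 + 11 * 3
= 4 + 33 = 37

37


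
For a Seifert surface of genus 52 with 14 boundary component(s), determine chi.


chi = 2 - 2g - b
= 2 - 2*52 - 14
= 2 - 104 - 14 = -116

-116


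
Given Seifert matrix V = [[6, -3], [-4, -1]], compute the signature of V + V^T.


Step 1: V + V^T = [[12, -7], [-7, -2]]
Step 2: trace = 10, det = -73
Step 3: Discriminant = 10^2 - 4*(-73) = 392
Step 4: Eigenvalues: 14.8995, -4.89949
Step 5: Signature = (# positive eigenvalues) - (# negative eigenvalues) = 0

0


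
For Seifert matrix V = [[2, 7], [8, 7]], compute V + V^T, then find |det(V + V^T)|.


Step 1: Form V + V^T where V = [[2, 7], [8, 7]]
  V^T = [[2, 8], [7, 7]]
  V + V^T = [[4, 15], [15, 14]]
Step 2: det(V + V^T) = 4*14 - 15*15
  = 56 - 225 = -169
Step 3: Knot determinant = |det(V + V^T)| = |-169| = 169

169


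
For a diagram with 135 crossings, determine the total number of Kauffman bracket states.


Each crossing contributes 2 choices (A-smoothing or B-smoothing).
Total states = 2^135 = 43556142965880123323311949751266331066368

43556142965880123323311949751266331066368


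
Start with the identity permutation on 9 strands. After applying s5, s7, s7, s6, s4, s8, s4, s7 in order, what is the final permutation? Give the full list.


Starting with identity [1, 2, 3, 4, 5, 6, 7, 8, 9].
Apply generators in sequence:
  After s5: [1, 2, 3, 4, 6, 5, 7, 8, 9]
  After s7: [1, 2, 3, 4, 6, 5, 8, 7, 9]
  After s7: [1, 2, 3, 4, 6, 5, 7, 8, 9]
  After s6: [1, 2, 3, 4, 6, 7, 5, 8, 9]
  After s4: [1, 2, 3, 6, 4, 7, 5, 8, 9]
  After s8: [1, 2, 3, 6, 4, 7, 5, 9, 8]
  After s4: [1, 2, 3, 4, 6, 7, 5, 9, 8]
  After s7: [1, 2, 3, 4, 6, 7, 9, 5, 8]
Final permutation: [1, 2, 3, 4, 6, 7, 9, 5, 8]

[1, 2, 3, 4, 6, 7, 9, 5, 8]


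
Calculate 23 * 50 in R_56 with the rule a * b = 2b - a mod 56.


23 * 50 = 2*50 - 23 mod 56
= 100 - 23 mod 56
= 77 mod 56 = 21

21


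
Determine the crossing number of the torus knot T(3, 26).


For a torus knot T(p, q) with gcd(p,q)=1,
the crossing number is min(p*(q-1), q*(p-1)).
p*(q-1) = 3*25 = 75
q*(p-1) = 26*2 = 52
min(75, 52) = 52

52


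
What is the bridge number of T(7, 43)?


The bridge number of T(p,q) is min(p,q).
min(7, 43) = 7

7


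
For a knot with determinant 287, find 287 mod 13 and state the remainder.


Step 1: A knot is p-colorable if and only if p divides its determinant.
Step 2: Compute 287 mod 13.
287 = 22 * 13 + 1
Step 3: 287 mod 13 = 1
Step 4: The knot is 13-colorable: no

1


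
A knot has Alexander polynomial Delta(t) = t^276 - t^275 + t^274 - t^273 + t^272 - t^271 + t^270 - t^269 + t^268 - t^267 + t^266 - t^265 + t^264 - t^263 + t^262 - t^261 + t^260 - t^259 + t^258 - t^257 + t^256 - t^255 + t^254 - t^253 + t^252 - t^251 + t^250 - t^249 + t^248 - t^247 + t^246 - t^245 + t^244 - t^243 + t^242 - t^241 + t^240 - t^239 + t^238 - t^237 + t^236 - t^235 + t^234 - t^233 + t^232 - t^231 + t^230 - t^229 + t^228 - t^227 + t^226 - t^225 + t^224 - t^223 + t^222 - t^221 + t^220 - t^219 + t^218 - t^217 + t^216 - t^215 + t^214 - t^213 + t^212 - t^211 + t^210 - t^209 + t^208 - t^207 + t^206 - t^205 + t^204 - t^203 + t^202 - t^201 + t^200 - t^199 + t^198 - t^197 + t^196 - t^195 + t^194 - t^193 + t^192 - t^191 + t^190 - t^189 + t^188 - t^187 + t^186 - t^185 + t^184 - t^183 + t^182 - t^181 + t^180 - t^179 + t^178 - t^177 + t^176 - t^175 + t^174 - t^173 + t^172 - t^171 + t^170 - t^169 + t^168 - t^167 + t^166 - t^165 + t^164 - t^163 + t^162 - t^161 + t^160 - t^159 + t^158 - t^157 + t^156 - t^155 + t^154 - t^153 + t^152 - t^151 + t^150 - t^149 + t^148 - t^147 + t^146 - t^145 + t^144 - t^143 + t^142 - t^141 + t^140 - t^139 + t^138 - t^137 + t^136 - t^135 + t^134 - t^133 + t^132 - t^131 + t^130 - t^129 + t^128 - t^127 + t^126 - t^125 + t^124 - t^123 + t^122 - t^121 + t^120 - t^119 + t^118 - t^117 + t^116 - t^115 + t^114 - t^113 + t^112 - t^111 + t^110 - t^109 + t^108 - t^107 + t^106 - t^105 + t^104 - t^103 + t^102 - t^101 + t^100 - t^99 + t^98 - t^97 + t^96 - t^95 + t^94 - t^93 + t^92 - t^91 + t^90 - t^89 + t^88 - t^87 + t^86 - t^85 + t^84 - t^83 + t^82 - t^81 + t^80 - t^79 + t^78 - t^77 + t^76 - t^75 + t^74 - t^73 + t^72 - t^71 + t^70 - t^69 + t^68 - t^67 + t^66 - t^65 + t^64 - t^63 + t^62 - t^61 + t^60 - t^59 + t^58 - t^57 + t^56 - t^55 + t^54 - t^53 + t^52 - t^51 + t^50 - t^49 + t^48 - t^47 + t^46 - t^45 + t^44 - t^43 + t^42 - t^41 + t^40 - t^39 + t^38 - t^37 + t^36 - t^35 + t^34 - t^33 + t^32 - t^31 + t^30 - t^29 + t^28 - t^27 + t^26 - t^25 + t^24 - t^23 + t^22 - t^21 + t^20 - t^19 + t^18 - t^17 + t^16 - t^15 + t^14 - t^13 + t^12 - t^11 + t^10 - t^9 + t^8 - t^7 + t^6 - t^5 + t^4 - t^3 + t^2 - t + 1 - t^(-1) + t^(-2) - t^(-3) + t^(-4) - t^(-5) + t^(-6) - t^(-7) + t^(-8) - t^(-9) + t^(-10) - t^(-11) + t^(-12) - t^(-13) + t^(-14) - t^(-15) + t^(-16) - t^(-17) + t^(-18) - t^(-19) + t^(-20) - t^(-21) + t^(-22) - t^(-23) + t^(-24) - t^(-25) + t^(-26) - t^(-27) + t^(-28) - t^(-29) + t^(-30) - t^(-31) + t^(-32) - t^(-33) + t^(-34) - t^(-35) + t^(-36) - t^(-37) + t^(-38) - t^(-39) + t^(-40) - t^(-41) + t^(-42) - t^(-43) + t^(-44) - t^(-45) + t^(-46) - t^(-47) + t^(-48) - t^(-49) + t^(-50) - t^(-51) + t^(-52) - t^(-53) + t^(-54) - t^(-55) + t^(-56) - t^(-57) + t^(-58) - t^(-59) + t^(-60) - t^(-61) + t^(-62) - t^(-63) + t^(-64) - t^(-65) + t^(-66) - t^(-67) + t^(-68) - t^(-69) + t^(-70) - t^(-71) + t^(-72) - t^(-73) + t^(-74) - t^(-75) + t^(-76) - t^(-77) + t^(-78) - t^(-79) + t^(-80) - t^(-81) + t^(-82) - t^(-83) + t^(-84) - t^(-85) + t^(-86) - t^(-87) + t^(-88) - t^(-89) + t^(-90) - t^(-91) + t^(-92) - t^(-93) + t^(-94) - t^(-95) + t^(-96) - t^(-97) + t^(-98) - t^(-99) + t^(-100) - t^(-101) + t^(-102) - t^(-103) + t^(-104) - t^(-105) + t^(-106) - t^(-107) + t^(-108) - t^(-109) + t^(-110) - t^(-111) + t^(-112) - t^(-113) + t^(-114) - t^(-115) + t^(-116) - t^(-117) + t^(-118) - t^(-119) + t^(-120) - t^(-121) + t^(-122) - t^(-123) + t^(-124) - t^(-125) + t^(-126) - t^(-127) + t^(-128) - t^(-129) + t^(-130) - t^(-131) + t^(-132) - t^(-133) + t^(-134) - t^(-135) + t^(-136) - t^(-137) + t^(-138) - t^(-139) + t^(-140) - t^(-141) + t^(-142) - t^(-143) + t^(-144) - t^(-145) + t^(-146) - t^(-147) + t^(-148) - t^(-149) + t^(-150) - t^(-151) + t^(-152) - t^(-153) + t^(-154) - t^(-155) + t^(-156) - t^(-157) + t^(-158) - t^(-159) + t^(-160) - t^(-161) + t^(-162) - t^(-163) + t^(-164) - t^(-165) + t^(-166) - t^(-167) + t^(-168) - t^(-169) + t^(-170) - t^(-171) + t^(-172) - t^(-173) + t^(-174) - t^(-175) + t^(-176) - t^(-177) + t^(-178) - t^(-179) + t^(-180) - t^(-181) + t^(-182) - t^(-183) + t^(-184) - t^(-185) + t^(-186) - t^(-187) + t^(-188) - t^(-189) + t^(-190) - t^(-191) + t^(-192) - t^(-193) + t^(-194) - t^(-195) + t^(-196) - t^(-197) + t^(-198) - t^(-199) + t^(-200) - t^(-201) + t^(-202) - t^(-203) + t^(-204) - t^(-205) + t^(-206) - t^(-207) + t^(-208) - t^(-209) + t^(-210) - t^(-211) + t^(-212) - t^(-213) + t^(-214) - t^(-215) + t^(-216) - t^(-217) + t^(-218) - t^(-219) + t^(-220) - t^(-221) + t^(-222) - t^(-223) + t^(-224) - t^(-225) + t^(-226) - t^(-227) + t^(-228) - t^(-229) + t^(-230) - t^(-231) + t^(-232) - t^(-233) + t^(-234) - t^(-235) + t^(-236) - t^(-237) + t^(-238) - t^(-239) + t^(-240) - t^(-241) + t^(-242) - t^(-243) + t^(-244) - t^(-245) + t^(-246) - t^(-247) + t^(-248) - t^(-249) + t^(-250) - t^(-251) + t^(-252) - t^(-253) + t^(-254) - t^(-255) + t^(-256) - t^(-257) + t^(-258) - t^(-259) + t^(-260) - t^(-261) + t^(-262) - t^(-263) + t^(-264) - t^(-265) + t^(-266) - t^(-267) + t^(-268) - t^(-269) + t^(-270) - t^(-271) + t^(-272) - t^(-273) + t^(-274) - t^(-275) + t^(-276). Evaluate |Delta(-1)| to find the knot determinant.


Step 1: The polynomial has 553 terms with alternating signs, exponents from 276 down to -276.
Step 2: Substitute t = -1. The i-th term has coefficient (-1)^i and exponent (m-i),
  so its value is (-1)^i * (-1)^(m-i) = (-1)^m = 1 for every i.
Step 3: All 553 terms equal 1, so Delta(-1) = 553 * (1) = 553
Step 4: |Delta(-1)| = 553

553


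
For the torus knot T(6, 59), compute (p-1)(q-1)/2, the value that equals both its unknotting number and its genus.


For a torus knot T(p,q), both the unknotting number and genus equal (p-1)(q-1)/2.
= (6-1)(59-1)/2
= 5*58/2
= 290/2 = 145

145


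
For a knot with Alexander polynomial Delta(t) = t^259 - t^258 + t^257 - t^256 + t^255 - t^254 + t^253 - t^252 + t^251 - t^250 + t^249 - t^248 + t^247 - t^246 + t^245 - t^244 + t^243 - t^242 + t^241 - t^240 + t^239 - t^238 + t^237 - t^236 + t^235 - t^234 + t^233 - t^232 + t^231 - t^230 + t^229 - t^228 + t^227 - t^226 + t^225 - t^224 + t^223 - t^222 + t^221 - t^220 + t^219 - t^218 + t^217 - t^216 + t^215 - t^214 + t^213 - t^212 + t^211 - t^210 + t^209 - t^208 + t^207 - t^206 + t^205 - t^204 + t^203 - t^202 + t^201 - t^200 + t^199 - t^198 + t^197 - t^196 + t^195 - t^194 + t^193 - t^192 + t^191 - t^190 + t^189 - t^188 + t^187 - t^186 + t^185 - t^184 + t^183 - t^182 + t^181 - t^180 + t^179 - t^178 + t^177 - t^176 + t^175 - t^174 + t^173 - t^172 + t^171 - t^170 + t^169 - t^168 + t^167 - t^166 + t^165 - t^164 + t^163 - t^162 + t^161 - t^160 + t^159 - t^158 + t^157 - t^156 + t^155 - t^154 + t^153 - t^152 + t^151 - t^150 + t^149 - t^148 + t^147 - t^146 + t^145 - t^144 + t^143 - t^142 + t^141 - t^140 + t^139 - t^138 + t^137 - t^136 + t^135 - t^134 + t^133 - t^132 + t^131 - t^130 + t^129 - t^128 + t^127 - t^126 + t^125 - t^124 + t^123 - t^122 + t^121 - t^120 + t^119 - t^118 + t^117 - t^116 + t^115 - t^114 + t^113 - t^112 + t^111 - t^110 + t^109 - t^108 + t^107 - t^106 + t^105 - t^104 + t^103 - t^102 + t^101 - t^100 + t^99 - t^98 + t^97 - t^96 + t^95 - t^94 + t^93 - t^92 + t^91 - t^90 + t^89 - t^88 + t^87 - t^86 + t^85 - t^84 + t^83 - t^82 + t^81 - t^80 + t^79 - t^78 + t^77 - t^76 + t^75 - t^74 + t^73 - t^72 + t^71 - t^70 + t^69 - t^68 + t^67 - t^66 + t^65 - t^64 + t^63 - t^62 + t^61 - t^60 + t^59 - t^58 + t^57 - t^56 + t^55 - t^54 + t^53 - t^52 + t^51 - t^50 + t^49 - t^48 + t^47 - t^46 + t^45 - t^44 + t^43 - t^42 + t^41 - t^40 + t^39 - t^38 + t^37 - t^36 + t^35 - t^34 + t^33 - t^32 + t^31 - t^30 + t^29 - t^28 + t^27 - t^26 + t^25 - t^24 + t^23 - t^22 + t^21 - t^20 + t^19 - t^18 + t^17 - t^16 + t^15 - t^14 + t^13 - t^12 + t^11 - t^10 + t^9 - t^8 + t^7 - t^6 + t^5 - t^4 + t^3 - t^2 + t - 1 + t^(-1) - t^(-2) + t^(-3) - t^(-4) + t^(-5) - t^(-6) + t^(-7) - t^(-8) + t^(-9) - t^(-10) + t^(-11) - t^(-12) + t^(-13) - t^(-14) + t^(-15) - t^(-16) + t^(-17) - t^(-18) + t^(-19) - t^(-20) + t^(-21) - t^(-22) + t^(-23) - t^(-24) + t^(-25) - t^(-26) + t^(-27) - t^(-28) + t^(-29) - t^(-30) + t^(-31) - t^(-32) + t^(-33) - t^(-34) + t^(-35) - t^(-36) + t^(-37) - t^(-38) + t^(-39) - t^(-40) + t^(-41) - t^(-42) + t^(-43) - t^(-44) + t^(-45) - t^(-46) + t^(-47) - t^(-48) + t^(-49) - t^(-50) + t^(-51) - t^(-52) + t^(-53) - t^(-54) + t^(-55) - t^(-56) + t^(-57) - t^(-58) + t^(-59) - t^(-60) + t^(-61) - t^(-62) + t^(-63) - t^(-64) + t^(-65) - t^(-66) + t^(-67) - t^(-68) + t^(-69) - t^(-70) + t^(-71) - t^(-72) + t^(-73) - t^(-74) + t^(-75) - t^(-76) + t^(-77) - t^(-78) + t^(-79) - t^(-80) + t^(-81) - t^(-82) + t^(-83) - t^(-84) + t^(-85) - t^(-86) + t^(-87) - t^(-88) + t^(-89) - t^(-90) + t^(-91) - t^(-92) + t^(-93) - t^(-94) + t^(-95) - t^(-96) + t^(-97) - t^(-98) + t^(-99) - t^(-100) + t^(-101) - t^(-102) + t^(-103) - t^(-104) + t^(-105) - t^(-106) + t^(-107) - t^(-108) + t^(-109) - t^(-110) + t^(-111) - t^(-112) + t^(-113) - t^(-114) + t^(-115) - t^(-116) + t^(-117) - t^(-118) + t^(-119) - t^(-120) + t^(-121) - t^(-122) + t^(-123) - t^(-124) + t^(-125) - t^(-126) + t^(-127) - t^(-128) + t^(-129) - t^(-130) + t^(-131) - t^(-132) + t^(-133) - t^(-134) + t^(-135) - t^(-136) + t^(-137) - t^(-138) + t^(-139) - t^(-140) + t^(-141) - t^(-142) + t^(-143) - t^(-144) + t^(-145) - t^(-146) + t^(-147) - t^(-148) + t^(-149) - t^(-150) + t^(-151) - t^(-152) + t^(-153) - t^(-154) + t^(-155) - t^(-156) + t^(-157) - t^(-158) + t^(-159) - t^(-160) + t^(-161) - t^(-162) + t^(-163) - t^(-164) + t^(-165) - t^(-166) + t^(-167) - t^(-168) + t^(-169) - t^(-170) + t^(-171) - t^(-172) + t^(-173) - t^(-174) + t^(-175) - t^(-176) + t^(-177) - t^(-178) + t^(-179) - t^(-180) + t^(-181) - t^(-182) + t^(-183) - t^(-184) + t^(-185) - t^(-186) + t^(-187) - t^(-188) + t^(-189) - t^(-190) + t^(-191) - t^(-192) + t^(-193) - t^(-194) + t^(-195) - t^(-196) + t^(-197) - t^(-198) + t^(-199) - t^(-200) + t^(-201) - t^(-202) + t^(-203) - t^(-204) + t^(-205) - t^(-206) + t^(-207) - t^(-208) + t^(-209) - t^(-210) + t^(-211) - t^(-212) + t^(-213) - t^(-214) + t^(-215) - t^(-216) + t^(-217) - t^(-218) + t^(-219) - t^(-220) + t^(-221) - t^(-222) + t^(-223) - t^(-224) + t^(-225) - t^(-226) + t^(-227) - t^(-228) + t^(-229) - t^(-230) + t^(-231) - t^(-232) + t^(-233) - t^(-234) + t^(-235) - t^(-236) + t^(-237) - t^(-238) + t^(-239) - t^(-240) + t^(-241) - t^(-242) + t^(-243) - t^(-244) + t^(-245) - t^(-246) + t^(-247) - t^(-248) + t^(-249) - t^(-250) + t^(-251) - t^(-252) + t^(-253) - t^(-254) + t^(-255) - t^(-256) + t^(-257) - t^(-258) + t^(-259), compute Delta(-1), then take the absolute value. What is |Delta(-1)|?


Step 1: The polynomial has 519 terms with alternating signs, exponents from 259 down to -259.
Step 2: Substitute t = -1. The i-th term has coefficient (-1)^i and exponent (m-i),
  so its value is (-1)^i * (-1)^(m-i) = (-1)^m = -1 for every i.
Step 3: All 519 terms equal -1, so Delta(-1) = 519 * (-1) = -519
Step 4: |Delta(-1)| = 519

519


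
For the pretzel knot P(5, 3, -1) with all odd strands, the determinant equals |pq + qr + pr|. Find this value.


Step 1: Compute pq + qr + pr.
pq = 5*3 = 15
qr = 3*(-1) = -3
pr = 5*(-1) = -5
pq + qr + pr = 15 + (-3) + (-5) = 7
Step 2: Take absolute value.
det(P(5,3,-1)) = |7| = 7

7


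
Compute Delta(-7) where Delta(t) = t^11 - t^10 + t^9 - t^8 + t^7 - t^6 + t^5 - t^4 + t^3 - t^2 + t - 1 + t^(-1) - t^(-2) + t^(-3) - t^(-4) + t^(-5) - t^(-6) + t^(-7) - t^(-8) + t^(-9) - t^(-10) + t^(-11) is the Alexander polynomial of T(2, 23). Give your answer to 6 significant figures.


Substituting t = -7 into Delta(t) = t^11 - t^10 + t^9 - t^8 + t^7 - t^6 + t^5 - t^4 + t^3 - t^2 + t - 1 + t^(-1) - t^(-2) + t^(-3) - t^(-4) + t^(-5) - t^(-6) + t^(-7) - t^(-8) + t^(-9) - t^(-10) + t^(-11):
Term values: (-1977326743) + (-282475249) + (-40353607) + (-5764801) + (-823543) + (-117649) + (-16807) + (-2401) + (-343) + (-49) + (-7) + (-1) + (-0.142857) + (-0.0204082) + (-0.00291545) + (-0.000416493) + (-5.9499e-05) + (-8.49986e-06) + (-1.21427e-06) + (-1.73467e-07) + (-2.47809e-08) + (-3.54013e-09) + (-5.05733e-10)
Sum = -2306881200
Rounded to 6 significant figures: -2.30688e+09

-2.30688e+09


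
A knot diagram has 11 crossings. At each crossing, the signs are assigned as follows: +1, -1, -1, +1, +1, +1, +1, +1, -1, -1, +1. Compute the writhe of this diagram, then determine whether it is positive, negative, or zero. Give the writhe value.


Step 1: Count positive crossings (+1).
Positive crossings: 7
Step 2: Count negative crossings (-1).
Negative crossings: 4
Step 3: Writhe = (positive) - (negative)
w = 7 - 4 = 3
Step 4: |w| = 3, and w is positive

3


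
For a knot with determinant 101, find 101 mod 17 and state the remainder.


Step 1: A knot is p-colorable if and only if p divides its determinant.
Step 2: Compute 101 mod 17.
101 = 5 * 17 + 16
Step 3: 101 mod 17 = 16
Step 4: The knot is 17-colorable: no

16


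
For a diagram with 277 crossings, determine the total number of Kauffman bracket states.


Each crossing contributes 2 choices (A-smoothing or B-smoothing).
Total states = 2^277 = 242833611528216133864932738352939863330300854881517440156476551217363035650651062272

242833611528216133864932738352939863330300854881517440156476551217363035650651062272


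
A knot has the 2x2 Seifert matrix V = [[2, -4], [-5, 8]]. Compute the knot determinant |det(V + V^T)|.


Step 1: Form V + V^T where V = [[2, -4], [-5, 8]]
  V^T = [[2, -5], [-4, 8]]
  V + V^T = [[4, -9], [-9, 16]]
Step 2: det(V + V^T) = 4*16 - (-9)*(-9)
  = 64 - 81 = -17
Step 3: Knot determinant = |det(V + V^T)| = |-17| = 17

17


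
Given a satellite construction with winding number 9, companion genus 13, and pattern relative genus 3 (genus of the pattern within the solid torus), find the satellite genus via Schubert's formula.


Schubert: g(satellite) = g_rel(pattern) + |winding| * g(companion),
where g_rel(pattern) is the genus of the pattern relative to the solid torus.
= 3 + 9 * 13
= 3 + 117 = 120

120


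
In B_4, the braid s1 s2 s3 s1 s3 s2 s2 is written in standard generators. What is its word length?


The word length counts the number of generators (including inverses).
Listing each generator: s1, s2, s3, s1, s3, s2, s2
There are 7 generators in this braid word.

7


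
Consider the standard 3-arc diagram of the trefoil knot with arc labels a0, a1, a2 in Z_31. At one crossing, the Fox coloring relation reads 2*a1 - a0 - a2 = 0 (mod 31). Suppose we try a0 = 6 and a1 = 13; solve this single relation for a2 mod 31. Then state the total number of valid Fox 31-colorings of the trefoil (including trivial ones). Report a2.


Step 1: Apply the given crossing relation 2*a1 - a0 - a2 = 0 (mod 31).
  a2 = 2*a1 - a0 mod 31
  a2 = 2*13 - 6 mod 31
  a2 = 26 - 6 mod 31
  a2 = 20 mod 31 = 20
Step 2: The trefoil has determinant 3.
  Number of Fox p-colorings (p prime) is p^2 if p = 3, else p.
  Since 31 does not divide 3, only trivial (constant) colorings exist.
  (So the trial a0 = 6, a1 = 13 with a0 != a1 does NOT extend to a valid coloring of the whole trefoil: the other two crossing relations require 3*(a1 - a0) = 0 (mod 31), which fails.)
  Total colorings = 31
Step 3: a2 = 20, total Fox 31-colorings = 31

20


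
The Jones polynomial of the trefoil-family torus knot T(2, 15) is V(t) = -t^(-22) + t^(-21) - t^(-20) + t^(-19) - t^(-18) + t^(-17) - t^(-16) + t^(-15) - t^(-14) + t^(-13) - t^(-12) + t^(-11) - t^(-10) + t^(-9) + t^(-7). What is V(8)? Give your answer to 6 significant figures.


Substituting t = 8 into V(t) = -t^(-22) + t^(-21) - t^(-20) + t^(-19) - t^(-18) + t^(-17) - t^(-16) + t^(-15) - t^(-14) + t^(-13) - t^(-12) + t^(-11) - t^(-10) + t^(-9) + t^(-7):
  (-)t^(-22) = -1.35525e-20
  (+)t^(-21) = 1.0842e-19
  (-)t^(-20) = -8.67362e-19
  (+)t^(-19) = 6.93889e-18
  (-)t^(-18) = -5.55112e-17
  (+)t^(-17) = 4.44089e-16
  (-)t^(-16) = -3.55271e-15
  (+)t^(-15) = 2.84217e-14
  (-)t^(-14) = -2.27374e-13
  (+)t^(-13) = 1.81899e-12
  (-)t^(-12) = -1.45519e-11
  (+)t^(-11) = 1.16415e-10
  (-)t^(-10) = -9.31323e-10
  (+)t^(-9) = 7.45058e-09
  (+)t^(-7) = 4.76837e-07
Sum = (-1.35525e-20) + (1.0842e-19) + (-8.67362e-19) + (6.93889e-18) + (-5.55112e-17) + (4.44089e-16) + (-3.55271e-15) + (2.84217e-14) + (-2.27374e-13) + (1.81899e-12) + (-1.45519e-11) + (1.16415e-10) + (-9.31323e-10) + (7.45058e-09) + (4.76837e-07)
= 4.834598965e-07
Rounded to 6 significant figures: 4.8346e-07

4.8346e-07


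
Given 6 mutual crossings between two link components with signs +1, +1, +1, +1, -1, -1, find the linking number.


Step 1: Count positive crossings: 4
Step 2: Count negative crossings: 2
Step 3: Sum of signs = 4 - 2 = 2
Step 4: Linking number = sum/2 = 2/2 = 1

1


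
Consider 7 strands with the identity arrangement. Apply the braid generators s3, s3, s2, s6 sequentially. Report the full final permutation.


Starting with identity [1, 2, 3, 4, 5, 6, 7].
Apply generators in sequence:
  After s3: [1, 2, 4, 3, 5, 6, 7]
  After s3: [1, 2, 3, 4, 5, 6, 7]
  After s2: [1, 3, 2, 4, 5, 6, 7]
  After s6: [1, 3, 2, 4, 5, 7, 6]
Final permutation: [1, 3, 2, 4, 5, 7, 6]

[1, 3, 2, 4, 5, 7, 6]


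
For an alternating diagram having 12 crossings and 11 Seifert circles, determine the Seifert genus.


For alternating knots, g = (c - s + 1)/2.
= (12 - 11 + 1)/2
= 2/2 = 1

1


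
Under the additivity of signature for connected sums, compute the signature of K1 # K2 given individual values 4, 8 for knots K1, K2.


The signature is additive under connected sum.
signature(K1 # K2) = (4) + (8)
= 12

12


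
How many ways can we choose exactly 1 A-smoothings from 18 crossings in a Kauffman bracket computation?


We choose which 1 of 18 crossings get A-smoothings.
C(18, 1) = 18! / (1! * 17!)
= 18

18


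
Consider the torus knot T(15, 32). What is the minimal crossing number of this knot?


For a torus knot T(p, q) with gcd(p,q)=1,
the crossing number is min(p*(q-1), q*(p-1)).
p*(q-1) = 15*31 = 465
q*(p-1) = 32*14 = 448
min(465, 448) = 448

448


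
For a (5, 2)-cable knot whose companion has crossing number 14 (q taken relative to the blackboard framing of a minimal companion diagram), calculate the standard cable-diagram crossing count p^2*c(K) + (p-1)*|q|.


Step 1: Each of the c(K) crossings of the companion diagram becomes p*p = p^2 crossings among the p parallel strands, and each of the |q| twists s_1 s_2 ... s_(p-1) adds (p-1) crossings.
  Crossings = p^2 * c(K) + (p-1)*|q|
Step 2: = 5^2 * 14 + (5-1)*2
Step 3: = 25*14 + 4*2
Step 4: = 350 + 8 = 358

358


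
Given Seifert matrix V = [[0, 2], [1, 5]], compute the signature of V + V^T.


Step 1: V + V^T = [[0, 3], [3, 10]]
Step 2: trace = 10, det = -9
Step 3: Discriminant = 10^2 - 4*(-9) = 136
Step 4: Eigenvalues: 10.831, -0.830952
Step 5: Signature = (# positive eigenvalues) - (# negative eigenvalues) = 0

0


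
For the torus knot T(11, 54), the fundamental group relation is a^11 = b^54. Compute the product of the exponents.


The relation is a^11 = b^54.
Product of exponents = 11 * 54
= 594

594
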